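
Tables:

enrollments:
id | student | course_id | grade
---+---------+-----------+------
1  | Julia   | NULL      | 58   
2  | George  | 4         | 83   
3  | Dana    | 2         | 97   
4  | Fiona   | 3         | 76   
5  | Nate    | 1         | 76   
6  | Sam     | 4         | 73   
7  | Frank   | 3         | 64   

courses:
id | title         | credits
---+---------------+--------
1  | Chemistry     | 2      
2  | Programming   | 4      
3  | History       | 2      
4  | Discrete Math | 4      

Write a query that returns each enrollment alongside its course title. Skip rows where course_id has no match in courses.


INNER JOIN keeps only enrollments rows whose course_id matches an id in courses. Walk through each enrollment:
  - enrollment 1 (Julia): course_id=NULL, no match -> dropped
  - enrollment 2 (George): course_id=4 -> matches Discrete Math
  - enrollment 3 (Dana): course_id=2 -> matches Programming
  - enrollment 4 (Fiona): course_id=3 -> matches History
  - enrollment 5 (Nate): course_id=1 -> matches Chemistry
  - enrollment 6 (Sam): course_id=4 -> matches Discrete Math
  - enrollment 7 (Frank): course_id=3 -> matches History
So 1 of 7 rows is dropped.

SQL:
SELECT a.student, b.title AS course
FROM enrollments a
INNER JOIN courses b ON a.course_id = b.id

Result:
student | course       
--------+--------------
George  | Discrete Math
Dana    | Programming  
Fiona   | History      
Nate    | Chemistry    
Sam     | Discrete Math
Frank   | History      


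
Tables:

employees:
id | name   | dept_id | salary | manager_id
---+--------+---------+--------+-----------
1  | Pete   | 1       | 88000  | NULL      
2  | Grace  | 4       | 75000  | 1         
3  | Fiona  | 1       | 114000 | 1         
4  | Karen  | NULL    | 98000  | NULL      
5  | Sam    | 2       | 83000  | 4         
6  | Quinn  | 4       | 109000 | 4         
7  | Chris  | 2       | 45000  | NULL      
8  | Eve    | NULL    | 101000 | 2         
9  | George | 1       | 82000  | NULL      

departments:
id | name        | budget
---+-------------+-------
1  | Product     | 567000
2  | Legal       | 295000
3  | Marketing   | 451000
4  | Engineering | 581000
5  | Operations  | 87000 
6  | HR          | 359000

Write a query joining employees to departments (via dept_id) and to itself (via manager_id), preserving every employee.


Two LEFT JOINs from the same base table employees: one to departments via dept_id, one to employees itself via manager_id. Both are LEFT so every employee is preserved.
Match against departments:
  - employee 1 (Pete): dept_id=1 -> matches Product
  - employee 2 (Grace): dept_id=4 -> matches Engineering
  - employee 3 (Fiona): dept_id=1 -> matches Product
  - employee 4 (Karen): dept_id=NULL, no match -> kept with NULL
  - employee 5 (Sam): dept_id=2 -> matches Legal
  - employee 6 (Quinn): dept_id=4 -> matches Engineering
  - employee 7 (Chris): dept_id=2 -> matches Legal
  - employee 8 (Eve): dept_id=NULL, no match -> kept with NULL
  - employee 9 (George): dept_id=1 -> matches Product
Match against employees (self):
  - employee 1 (Pete): manager_id=NULL -> NULL
  - employee 2 (Grace): manager_id=1 -> Pete
  - employee 3 (Fiona): manager_id=1 -> Pete
  - employee 4 (Karen): manager_id=NULL -> NULL
  - employee 5 (Sam): manager_id=4 -> Karen
  - employee 6 (Quinn): manager_id=4 -> Karen
  - employee 7 (Chris): manager_id=NULL -> NULL
  - employee 8 (Eve): manager_id=2 -> Grace
  - employee 9 (George): manager_id=NULL -> NULL

SQL:
SELECT a.name, b.name AS department, c.name AS manager
FROM employees a
LEFT JOIN departments b ON a.dept_id = b.id
LEFT JOIN employees c ON a.manager_id = c.id

Result:
name   | department  | manager
-------+-------------+--------
Pete   | Product     | NULL   
Grace  | Engineering | Pete   
Fiona  | Product     | Pete   
Karen  | NULL        | NULL   
Sam    | Legal       | Karen  
Quinn  | Engineering | Karen  
Chris  | Legal       | NULL   
Eve    | NULL        | Grace  
George | Product     | NULL   


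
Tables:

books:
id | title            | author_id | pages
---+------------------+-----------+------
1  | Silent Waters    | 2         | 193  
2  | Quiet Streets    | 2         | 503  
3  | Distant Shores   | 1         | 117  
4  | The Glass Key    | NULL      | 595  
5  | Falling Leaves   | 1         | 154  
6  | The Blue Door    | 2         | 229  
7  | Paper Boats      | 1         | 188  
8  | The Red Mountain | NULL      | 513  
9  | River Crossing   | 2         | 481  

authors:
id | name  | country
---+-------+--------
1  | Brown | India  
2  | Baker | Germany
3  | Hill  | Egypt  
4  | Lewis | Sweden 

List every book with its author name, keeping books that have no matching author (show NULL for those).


LEFT JOIN keeps every row from books (the left table); where author_id has no match in authors, the author columns become NULL. Walk through each book:
  - book 1 (Silent Waters): author_id=2 -> matches Baker
  - book 2 (Quiet Streets): author_id=2 -> matches Baker
  - book 3 (Distant Shores): author_id=1 -> matches Brown
  - book 4 (The Glass Key): author_id=NULL, no match -> kept with NULL
  - book 5 (Falling Leaves): author_id=1 -> matches Brown
  - book 6 (The Blue Door): author_id=2 -> matches Baker
  - book 7 (Paper Boats): author_id=1 -> matches Brown
  - book 8 (The Red Mountain): author_id=NULL, no match -> kept with NULL
  - book 9 (River Crossing): author_id=2 -> matches Baker
All 9 rows appear; 2 have NULL author.

SQL:
SELECT a.title, b.name AS author
FROM books a
LEFT JOIN authors b ON a.author_id = b.id

Result:
title            | author
-----------------+-------
Silent Waters    | Baker 
Quiet Streets    | Baker 
Distant Shores   | Brown 
The Glass Key    | NULL  
Falling Leaves   | Brown 
The Blue Door    | Baker 
Paper Boats      | Brown 
The Red Mountain | NULL  
River Crossing   | Baker 


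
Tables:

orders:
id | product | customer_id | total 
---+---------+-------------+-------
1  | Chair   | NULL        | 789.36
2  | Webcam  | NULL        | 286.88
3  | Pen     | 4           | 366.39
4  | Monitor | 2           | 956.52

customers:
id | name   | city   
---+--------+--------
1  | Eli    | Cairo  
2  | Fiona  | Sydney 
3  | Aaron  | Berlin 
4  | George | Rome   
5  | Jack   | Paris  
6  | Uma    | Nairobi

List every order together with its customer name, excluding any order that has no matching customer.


INNER JOIN keeps only orders rows whose customer_id matches an id in customers. Walk through each order:
  - order 1 (Chair): customer_id=NULL, no match -> dropped
  - order 2 (Webcam): customer_id=NULL, no match -> dropped
  - order 3 (Pen): customer_id=4 -> matches George
  - order 4 (Monitor): customer_id=2 -> matches Fiona
So 2 of 4 rows are dropped.

SQL:
SELECT a.product, b.name AS customer
FROM orders a
INNER JOIN customers b ON a.customer_id = b.id

Result:
product | customer
--------+---------
Pen     | George  
Monitor | Fiona   


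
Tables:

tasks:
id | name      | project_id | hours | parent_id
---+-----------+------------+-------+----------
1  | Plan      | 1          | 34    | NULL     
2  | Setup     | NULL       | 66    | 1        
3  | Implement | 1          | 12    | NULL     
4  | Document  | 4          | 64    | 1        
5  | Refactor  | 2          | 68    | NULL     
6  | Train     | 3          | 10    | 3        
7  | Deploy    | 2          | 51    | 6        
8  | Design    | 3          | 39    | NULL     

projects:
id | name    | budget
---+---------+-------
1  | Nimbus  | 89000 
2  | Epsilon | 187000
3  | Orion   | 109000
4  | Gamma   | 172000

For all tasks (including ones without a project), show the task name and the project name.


LEFT JOIN keeps every row from tasks (the left table); where project_id has no match in projects, the project columns become NULL. Walk through each task:
  - task 1 (Plan): project_id=1 -> matches Nimbus
  - task 2 (Setup): project_id=NULL, no match -> kept with NULL
  - task 3 (Implement): project_id=1 -> matches Nimbus
  - task 4 (Document): project_id=4 -> matches Gamma
  - task 5 (Refactor): project_id=2 -> matches Epsilon
  - task 6 (Train): project_id=3 -> matches Orion
  - task 7 (Deploy): project_id=2 -> matches Epsilon
  - task 8 (Design): project_id=3 -> matches Orion
All 8 rows appear; 1 has NULL project.

SQL:
SELECT a.name, b.name AS project
FROM tasks a
LEFT JOIN projects b ON a.project_id = b.id

Result:
name      | project
----------+--------
Plan      | Nimbus 
Setup     | NULL   
Implement | Nimbus 
Document  | Gamma  
Refactor  | Epsilon
Train     | Orion  
Deploy    | Epsilon
Design    | Orion  


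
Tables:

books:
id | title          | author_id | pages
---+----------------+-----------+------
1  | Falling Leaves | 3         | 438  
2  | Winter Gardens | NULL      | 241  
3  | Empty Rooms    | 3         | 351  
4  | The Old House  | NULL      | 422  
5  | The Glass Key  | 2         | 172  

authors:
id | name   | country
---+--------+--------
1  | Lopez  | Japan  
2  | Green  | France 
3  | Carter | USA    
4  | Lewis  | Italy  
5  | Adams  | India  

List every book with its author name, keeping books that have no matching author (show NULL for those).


LEFT JOIN keeps every row from books (the left table); where author_id has no match in authors, the author columns become NULL. Walk through each book:
  - book 1 (Falling Leaves): author_id=3 -> matches Carter
  - book 2 (Winter Gardens): author_id=NULL, no match -> kept with NULL
  - book 3 (Empty Rooms): author_id=3 -> matches Carter
  - book 4 (The Old House): author_id=NULL, no match -> kept with NULL
  - book 5 (The Glass Key): author_id=2 -> matches Green
All 5 rows appear; 2 have NULL author.

SQL:
SELECT a.title, b.name AS author
FROM books a
LEFT JOIN authors b ON a.author_id = b.id

Result:
title          | author
---------------+-------
Falling Leaves | Carter
Winter Gardens | NULL  
Empty Rooms    | Carter
The Old House  | NULL  
The Glass Key  | Green 


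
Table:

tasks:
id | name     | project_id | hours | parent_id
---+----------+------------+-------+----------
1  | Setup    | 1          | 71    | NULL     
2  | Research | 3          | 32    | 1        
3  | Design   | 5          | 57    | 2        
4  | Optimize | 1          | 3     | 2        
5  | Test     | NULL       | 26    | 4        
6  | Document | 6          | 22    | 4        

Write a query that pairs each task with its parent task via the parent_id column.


This is a self-join: tasks is joined to a second copy of itself, matching each row's parent_id to another row's id. Use LEFT JOIN so rows with parent_id=NULL are kept.
  - task 1 (Setup): parent_id=NULL -> NULL
  - task 2 (Research): parent_id=1 -> Setup
  - task 3 (Design): parent_id=2 -> Research
  - task 4 (Optimize): parent_id=2 -> Research
  - task 5 (Test): parent_id=4 -> Optimize
  - task 6 (Document): parent_id=4 -> Optimize

SQL:
SELECT a.name AS item, b.name AS parent
FROM tasks a
LEFT JOIN tasks b ON a.parent_id = b.id

Result:
item     | parent  
---------+---------
Setup    | NULL    
Research | Setup   
Design   | Research
Optimize | Research
Test     | Optimize
Document | Optimize


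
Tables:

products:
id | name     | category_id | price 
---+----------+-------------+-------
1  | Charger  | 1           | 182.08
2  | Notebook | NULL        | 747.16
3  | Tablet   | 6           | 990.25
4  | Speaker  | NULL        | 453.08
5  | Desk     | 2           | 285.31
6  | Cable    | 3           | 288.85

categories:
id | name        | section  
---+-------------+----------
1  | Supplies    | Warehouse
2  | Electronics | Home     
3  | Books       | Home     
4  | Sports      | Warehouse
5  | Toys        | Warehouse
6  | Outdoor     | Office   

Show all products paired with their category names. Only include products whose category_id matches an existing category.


INNER JOIN keeps only products rows whose category_id matches an id in categories. Walk through each product:
  - product 1 (Charger): category_id=1 -> matches Supplies
  - product 2 (Notebook): category_id=NULL, no match -> dropped
  - product 3 (Tablet): category_id=6 -> matches Outdoor
  - product 4 (Speaker): category_id=NULL, no match -> dropped
  - product 5 (Desk): category_id=2 -> matches Electronics
  - product 6 (Cable): category_id=3 -> matches Books
So 2 of 6 rows are dropped.

SQL:
SELECT a.name, b.name AS category
FROM products a
INNER JOIN categories b ON a.category_id = b.id

Result:
name    | category   
--------+------------
Charger | Supplies   
Tablet  | Outdoor    
Desk    | Electronics
Cable   | Books      


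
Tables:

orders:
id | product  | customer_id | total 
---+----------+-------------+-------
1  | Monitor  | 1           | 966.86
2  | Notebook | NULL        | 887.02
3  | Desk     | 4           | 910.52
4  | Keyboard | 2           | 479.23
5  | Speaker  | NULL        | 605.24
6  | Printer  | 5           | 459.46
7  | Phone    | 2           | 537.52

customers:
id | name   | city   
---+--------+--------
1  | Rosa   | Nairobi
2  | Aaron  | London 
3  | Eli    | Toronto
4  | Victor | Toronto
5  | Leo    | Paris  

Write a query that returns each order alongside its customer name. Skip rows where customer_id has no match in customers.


INNER JOIN keeps only orders rows whose customer_id matches an id in customers. Walk through each order:
  - order 1 (Monitor): customer_id=1 -> matches Rosa
  - order 2 (Notebook): customer_id=NULL, no match -> dropped
  - order 3 (Desk): customer_id=4 -> matches Victor
  - order 4 (Keyboard): customer_id=2 -> matches Aaron
  - order 5 (Speaker): customer_id=NULL, no match -> dropped
  - order 6 (Printer): customer_id=5 -> matches Leo
  - order 7 (Phone): customer_id=2 -> matches Aaron
So 2 of 7 rows are dropped.

SQL:
SELECT a.product, b.name AS customer
FROM orders a
INNER JOIN customers b ON a.customer_id = b.id

Result:
product  | customer
---------+---------
Monitor  | Rosa    
Desk     | Victor  
Keyboard | Aaron   
Printer  | Leo     
Phone    | Aaron   


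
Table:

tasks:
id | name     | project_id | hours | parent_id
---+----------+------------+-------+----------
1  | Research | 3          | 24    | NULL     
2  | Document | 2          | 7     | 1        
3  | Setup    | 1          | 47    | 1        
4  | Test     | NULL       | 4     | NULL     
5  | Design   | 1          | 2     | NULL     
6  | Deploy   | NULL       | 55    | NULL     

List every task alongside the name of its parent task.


This is a self-join: tasks is joined to a second copy of itself, matching each row's parent_id to another row's id. Use LEFT JOIN so rows with parent_id=NULL are kept.
  - task 1 (Research): parent_id=NULL -> NULL
  - task 2 (Document): parent_id=1 -> Research
  - task 3 (Setup): parent_id=1 -> Research
  - task 4 (Test): parent_id=NULL -> NULL
  - task 5 (Design): parent_id=NULL -> NULL
  - task 6 (Deploy): parent_id=NULL -> NULL

SQL:
SELECT a.name AS item, b.name AS parent
FROM tasks a
LEFT JOIN tasks b ON a.parent_id = b.id

Result:
item     | parent  
---------+---------
Research | NULL    
Document | Research
Setup    | Research
Test     | NULL    
Design   | NULL    
Deploy   | NULL    


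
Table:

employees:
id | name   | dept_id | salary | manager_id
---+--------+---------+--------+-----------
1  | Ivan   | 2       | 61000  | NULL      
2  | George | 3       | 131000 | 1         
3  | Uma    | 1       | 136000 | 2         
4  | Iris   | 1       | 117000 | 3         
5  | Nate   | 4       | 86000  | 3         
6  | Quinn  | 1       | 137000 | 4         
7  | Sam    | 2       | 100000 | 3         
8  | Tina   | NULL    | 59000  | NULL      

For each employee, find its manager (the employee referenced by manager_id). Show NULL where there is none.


This is a self-join: employees is joined to a second copy of itself, matching each row's manager_id to another row's id. Use LEFT JOIN so rows with manager_id=NULL are kept.
  - employee 1 (Ivan): manager_id=NULL -> NULL
  - employee 2 (George): manager_id=1 -> Ivan
  - employee 3 (Uma): manager_id=2 -> George
  - employee 4 (Iris): manager_id=3 -> Uma
  - employee 5 (Nate): manager_id=3 -> Uma
  - employee 6 (Quinn): manager_id=4 -> Iris
  - employee 7 (Sam): manager_id=3 -> Uma
  - employee 8 (Tina): manager_id=NULL -> NULL

SQL:
SELECT a.name AS item, b.name AS manager
FROM employees a
LEFT JOIN employees b ON a.manager_id = b.id

Result:
item   | manager
-------+--------
Ivan   | NULL   
George | Ivan   
Uma    | George 
Iris   | Uma    
Nate   | Uma    
Quinn  | Iris   
Sam    | Uma    
Tina   | NULL   


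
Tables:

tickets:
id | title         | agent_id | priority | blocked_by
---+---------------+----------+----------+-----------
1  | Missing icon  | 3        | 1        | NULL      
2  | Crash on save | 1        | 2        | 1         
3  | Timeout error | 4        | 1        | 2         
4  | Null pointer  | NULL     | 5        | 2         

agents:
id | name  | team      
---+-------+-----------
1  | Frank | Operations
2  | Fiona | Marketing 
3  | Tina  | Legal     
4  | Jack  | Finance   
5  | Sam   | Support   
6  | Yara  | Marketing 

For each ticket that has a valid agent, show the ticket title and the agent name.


INNER JOIN keeps only tickets rows whose agent_id matches an id in agents. Walk through each ticket:
  - ticket 1 (Missing icon): agent_id=3 -> matches Tina
  - ticket 2 (Crash on save): agent_id=1 -> matches Frank
  - ticket 3 (Timeout error): agent_id=4 -> matches Jack
  - ticket 4 (Null pointer): agent_id=NULL, no match -> dropped
So 1 of 4 rows is dropped.

SQL:
SELECT a.title, b.name AS agent
FROM tickets a
INNER JOIN agents b ON a.agent_id = b.id

Result:
title         | agent
--------------+------
Missing icon  | Tina 
Crash on save | Frank
Timeout error | Jack 


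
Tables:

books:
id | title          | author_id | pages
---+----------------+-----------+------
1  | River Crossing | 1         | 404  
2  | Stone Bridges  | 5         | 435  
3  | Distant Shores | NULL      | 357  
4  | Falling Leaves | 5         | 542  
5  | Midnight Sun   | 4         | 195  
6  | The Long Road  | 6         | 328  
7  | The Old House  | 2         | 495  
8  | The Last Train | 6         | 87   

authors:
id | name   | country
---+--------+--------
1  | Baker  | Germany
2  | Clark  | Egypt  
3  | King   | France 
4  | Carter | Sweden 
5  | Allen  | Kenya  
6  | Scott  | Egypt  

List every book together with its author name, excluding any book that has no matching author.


INNER JOIN keeps only books rows whose author_id matches an id in authors. Walk through each book:
  - book 1 (River Crossing): author_id=1 -> matches Baker
  - book 2 (Stone Bridges): author_id=5 -> matches Allen
  - book 3 (Distant Shores): author_id=NULL, no match -> dropped
  - book 4 (Falling Leaves): author_id=5 -> matches Allen
  - book 5 (Midnight Sun): author_id=4 -> matches Carter
  - book 6 (The Long Road): author_id=6 -> matches Scott
  - book 7 (The Old House): author_id=2 -> matches Clark
  - book 8 (The Last Train): author_id=6 -> matches Scott
So 1 of 8 rows is dropped.

SQL:
SELECT a.title, b.name AS author
FROM books a
INNER JOIN authors b ON a.author_id = b.id

Result:
title          | author
---------------+-------
River Crossing | Baker 
Stone Bridges  | Allen 
Falling Leaves | Allen 
Midnight Sun   | Carter
The Long Road  | Scott 
The Old House  | Clark 
The Last Train | Scott 


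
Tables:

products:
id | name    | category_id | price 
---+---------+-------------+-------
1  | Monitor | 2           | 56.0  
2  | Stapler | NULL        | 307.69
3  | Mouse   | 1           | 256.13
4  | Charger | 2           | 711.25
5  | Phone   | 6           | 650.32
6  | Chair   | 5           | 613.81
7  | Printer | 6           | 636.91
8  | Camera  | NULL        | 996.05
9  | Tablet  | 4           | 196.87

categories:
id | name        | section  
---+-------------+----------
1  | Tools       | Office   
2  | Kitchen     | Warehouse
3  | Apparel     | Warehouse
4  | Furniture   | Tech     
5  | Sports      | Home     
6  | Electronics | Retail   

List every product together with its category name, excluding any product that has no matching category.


INNER JOIN keeps only products rows whose category_id matches an id in categories. Walk through each product:
  - product 1 (Monitor): category_id=2 -> matches Kitchen
  - product 2 (Stapler): category_id=NULL, no match -> dropped
  - product 3 (Mouse): category_id=1 -> matches Tools
  - product 4 (Charger): category_id=2 -> matches Kitchen
  - product 5 (Phone): category_id=6 -> matches Electronics
  - product 6 (Chair): category_id=5 -> matches Sports
  - product 7 (Printer): category_id=6 -> matches Electronics
  - product 8 (Camera): category_id=NULL, no match -> dropped
  - product 9 (Tablet): category_id=4 -> matches Furniture
So 2 of 9 rows are dropped.

SQL:
SELECT a.name, b.name AS category
FROM products a
INNER JOIN categories b ON a.category_id = b.id

Result:
name    | category   
--------+------------
Monitor | Kitchen    
Mouse   | Tools      
Charger | Kitchen    
Phone   | Electronics
Chair   | Sports     
Printer | Electronics
Tablet  | Furniture  


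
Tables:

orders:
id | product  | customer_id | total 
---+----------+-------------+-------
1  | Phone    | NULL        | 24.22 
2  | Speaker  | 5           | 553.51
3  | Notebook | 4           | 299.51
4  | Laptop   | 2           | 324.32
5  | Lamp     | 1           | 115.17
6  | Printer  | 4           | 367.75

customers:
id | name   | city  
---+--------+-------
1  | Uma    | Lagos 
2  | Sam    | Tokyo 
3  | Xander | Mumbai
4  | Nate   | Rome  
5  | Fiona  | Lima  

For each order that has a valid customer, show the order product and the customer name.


INNER JOIN keeps only orders rows whose customer_id matches an id in customers. Walk through each order:
  - order 1 (Phone): customer_id=NULL, no match -> dropped
  - order 2 (Speaker): customer_id=5 -> matches Fiona
  - order 3 (Notebook): customer_id=4 -> matches Nate
  - order 4 (Laptop): customer_id=2 -> matches Sam
  - order 5 (Lamp): customer_id=1 -> matches Uma
  - order 6 (Printer): customer_id=4 -> matches Nate
So 1 of 6 rows is dropped.

SQL:
SELECT a.product, b.name AS customer
FROM orders a
INNER JOIN customers b ON a.customer_id = b.id

Result:
product  | customer
---------+---------
Speaker  | Fiona   
Notebook | Nate    
Laptop   | Sam     
Lamp     | Uma     
Printer  | Nate    


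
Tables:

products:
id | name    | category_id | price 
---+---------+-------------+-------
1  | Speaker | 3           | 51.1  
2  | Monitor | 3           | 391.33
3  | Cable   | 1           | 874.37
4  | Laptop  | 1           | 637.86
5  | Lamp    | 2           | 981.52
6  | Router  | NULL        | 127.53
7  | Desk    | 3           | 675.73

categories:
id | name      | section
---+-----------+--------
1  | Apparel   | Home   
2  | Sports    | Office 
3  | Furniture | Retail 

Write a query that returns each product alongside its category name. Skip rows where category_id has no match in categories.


INNER JOIN keeps only products rows whose category_id matches an id in categories. Walk through each product:
  - product 1 (Speaker): category_id=3 -> matches Furniture
  - product 2 (Monitor): category_id=3 -> matches Furniture
  - product 3 (Cable): category_id=1 -> matches Apparel
  - product 4 (Laptop): category_id=1 -> matches Apparel
  - product 5 (Lamp): category_id=2 -> matches Sports
  - product 6 (Router): category_id=NULL, no match -> dropped
  - product 7 (Desk): category_id=3 -> matches Furniture
So 1 of 7 rows is dropped.

SQL:
SELECT a.name, b.name AS category
FROM products a
INNER JOIN categories b ON a.category_id = b.id

Result:
name    | category 
--------+----------
Speaker | Furniture
Monitor | Furniture
Cable   | Apparel  
Laptop  | Apparel  
Lamp    | Sports   
Desk    | Furniture


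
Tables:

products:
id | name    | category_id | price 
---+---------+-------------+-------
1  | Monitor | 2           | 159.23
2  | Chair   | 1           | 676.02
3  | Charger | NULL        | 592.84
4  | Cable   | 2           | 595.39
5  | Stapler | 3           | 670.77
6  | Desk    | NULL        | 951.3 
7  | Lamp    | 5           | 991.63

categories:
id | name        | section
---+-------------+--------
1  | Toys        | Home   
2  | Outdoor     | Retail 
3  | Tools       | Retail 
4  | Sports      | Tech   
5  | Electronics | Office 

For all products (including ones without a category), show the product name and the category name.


LEFT JOIN keeps every row from products (the left table); where category_id has no match in categories, the category columns become NULL. Walk through each product:
  - product 1 (Monitor): category_id=2 -> matches Outdoor
  - product 2 (Chair): category_id=1 -> matches Toys
  - product 3 (Charger): category_id=NULL, no match -> kept with NULL
  - product 4 (Cable): category_id=2 -> matches Outdoor
  - product 5 (Stapler): category_id=3 -> matches Tools
  - product 6 (Desk): category_id=NULL, no match -> kept with NULL
  - product 7 (Lamp): category_id=5 -> matches Electronics
All 7 rows appear; 2 have NULL category.

SQL:
SELECT a.name, b.name AS category
FROM products a
LEFT JOIN categories b ON a.category_id = b.id

Result:
name    | category   
--------+------------
Monitor | Outdoor    
Chair   | Toys       
Charger | NULL       
Cable   | Outdoor    
Stapler | Tools      
Desk    | NULL       
Lamp    | Electronics


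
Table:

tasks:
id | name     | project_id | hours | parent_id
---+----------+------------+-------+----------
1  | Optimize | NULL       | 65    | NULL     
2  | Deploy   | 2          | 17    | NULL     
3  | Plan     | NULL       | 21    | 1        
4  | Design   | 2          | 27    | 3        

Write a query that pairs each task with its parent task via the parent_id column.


This is a self-join: tasks is joined to a second copy of itself, matching each row's parent_id to another row's id. Use LEFT JOIN so rows with parent_id=NULL are kept.
  - task 1 (Optimize): parent_id=NULL -> NULL
  - task 2 (Deploy): parent_id=NULL -> NULL
  - task 3 (Plan): parent_id=1 -> Optimize
  - task 4 (Design): parent_id=3 -> Plan

SQL:
SELECT a.name AS item, b.name AS parent
FROM tasks a
LEFT JOIN tasks b ON a.parent_id = b.id

Result:
item     | parent  
---------+---------
Optimize | NULL    
Deploy   | NULL    
Plan     | Optimize
Design   | Plan    


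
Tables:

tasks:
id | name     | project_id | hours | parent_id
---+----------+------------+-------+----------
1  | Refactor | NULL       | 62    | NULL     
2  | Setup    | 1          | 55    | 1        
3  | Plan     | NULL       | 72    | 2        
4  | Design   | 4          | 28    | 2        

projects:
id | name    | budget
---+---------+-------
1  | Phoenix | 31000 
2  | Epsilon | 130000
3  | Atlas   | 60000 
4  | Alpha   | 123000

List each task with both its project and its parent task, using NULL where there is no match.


Two LEFT JOINs from the same base table tasks: one to projects via project_id, one to tasks itself via parent_id. Both are LEFT so every task is preserved.
Match against projects:
  - task 1 (Refactor): project_id=NULL, no match -> kept with NULL
  - task 2 (Setup): project_id=1 -> matches Phoenix
  - task 3 (Plan): project_id=NULL, no match -> kept with NULL
  - task 4 (Design): project_id=4 -> matches Alpha
Match against tasks (self):
  - task 1 (Refactor): parent_id=NULL -> NULL
  - task 2 (Setup): parent_id=1 -> Refactor
  - task 3 (Plan): parent_id=2 -> Setup
  - task 4 (Design): parent_id=2 -> Setup

SQL:
SELECT a.name, b.name AS project, c.name AS parent
FROM tasks a
LEFT JOIN projects b ON a.project_id = b.id
LEFT JOIN tasks c ON a.parent_id = c.id

Result:
name     | project | parent  
---------+---------+---------
Refactor | NULL    | NULL    
Setup    | Phoenix | Refactor
Plan     | NULL    | Setup   
Design   | Alpha   | Setup   


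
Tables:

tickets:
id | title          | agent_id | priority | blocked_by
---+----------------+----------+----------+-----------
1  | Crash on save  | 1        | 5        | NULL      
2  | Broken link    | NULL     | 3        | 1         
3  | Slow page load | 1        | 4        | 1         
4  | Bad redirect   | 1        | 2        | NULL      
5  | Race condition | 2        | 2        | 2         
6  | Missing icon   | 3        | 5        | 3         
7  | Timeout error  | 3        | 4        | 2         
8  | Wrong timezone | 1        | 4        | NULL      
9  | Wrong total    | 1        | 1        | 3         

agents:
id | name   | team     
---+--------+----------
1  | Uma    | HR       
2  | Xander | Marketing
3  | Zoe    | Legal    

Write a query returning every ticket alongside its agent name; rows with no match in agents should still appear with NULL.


LEFT JOIN keeps every row from tickets (the left table); where agent_id has no match in agents, the agent columns become NULL. Walk through each ticket:
  - ticket 1 (Crash on save): agent_id=1 -> matches Uma
  - ticket 2 (Broken link): agent_id=NULL, no match -> kept with NULL
  - ticket 3 (Slow page load): agent_id=1 -> matches Uma
  - ticket 4 (Bad redirect): agent_id=1 -> matches Uma
  - ticket 5 (Race condition): agent_id=2 -> matches Xander
  - ticket 6 (Missing icon): agent_id=3 -> matches Zoe
  - ticket 7 (Timeout error): agent_id=3 -> matches Zoe
  - ticket 8 (Wrong timezone): agent_id=1 -> matches Uma
  - ticket 9 (Wrong total): agent_id=1 -> matches Uma
All 9 rows appear; 1 has NULL agent.

SQL:
SELECT a.title, b.name AS agent
FROM tickets a
LEFT JOIN agents b ON a.agent_id = b.id

Result:
title          | agent 
---------------+-------
Crash on save  | Uma   
Broken link    | NULL  
Slow page load | Uma   
Bad redirect   | Uma   
Race condition | Xander
Missing icon   | Zoe   
Timeout error  | Zoe   
Wrong timezone | Uma   
Wrong total    | Uma   


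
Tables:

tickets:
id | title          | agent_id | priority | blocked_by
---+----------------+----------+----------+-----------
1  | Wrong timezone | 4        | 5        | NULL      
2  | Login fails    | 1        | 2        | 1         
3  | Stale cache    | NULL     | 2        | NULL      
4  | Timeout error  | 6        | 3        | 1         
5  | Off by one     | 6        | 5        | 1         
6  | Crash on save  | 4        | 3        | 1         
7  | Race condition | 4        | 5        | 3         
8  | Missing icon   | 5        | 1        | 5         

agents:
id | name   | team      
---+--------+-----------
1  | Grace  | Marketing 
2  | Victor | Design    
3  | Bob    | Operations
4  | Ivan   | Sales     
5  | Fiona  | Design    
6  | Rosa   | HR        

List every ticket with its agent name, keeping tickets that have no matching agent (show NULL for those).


LEFT JOIN keeps every row from tickets (the left table); where agent_id has no match in agents, the agent columns become NULL. Walk through each ticket:
  - ticket 1 (Wrong timezone): agent_id=4 -> matches Ivan
  - ticket 2 (Login fails): agent_id=1 -> matches Grace
  - ticket 3 (Stale cache): agent_id=NULL, no match -> kept with NULL
  - ticket 4 (Timeout error): agent_id=6 -> matches Rosa
  - ticket 5 (Off by one): agent_id=6 -> matches Rosa
  - ticket 6 (Crash on save): agent_id=4 -> matches Ivan
  - ticket 7 (Race condition): agent_id=4 -> matches Ivan
  - ticket 8 (Missing icon): agent_id=5 -> matches Fiona
All 8 rows appear; 1 has NULL agent.

SQL:
SELECT a.title, b.name AS agent
FROM tickets a
LEFT JOIN agents b ON a.agent_id = b.id

Result:
title          | agent
---------------+------
Wrong timezone | Ivan 
Login fails    | Grace
Stale cache    | NULL 
Timeout error  | Rosa 
Off by one     | Rosa 
Crash on save  | Ivan 
Race condition | Ivan 
Missing icon   | Fiona


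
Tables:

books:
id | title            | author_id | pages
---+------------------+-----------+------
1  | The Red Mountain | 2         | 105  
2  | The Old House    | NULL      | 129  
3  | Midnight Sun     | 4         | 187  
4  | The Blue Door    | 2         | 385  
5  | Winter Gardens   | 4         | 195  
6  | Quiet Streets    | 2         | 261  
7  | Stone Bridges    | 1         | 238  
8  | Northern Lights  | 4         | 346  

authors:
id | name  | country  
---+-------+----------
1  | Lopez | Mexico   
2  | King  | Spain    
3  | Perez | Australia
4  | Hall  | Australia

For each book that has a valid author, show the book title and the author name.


INNER JOIN keeps only books rows whose author_id matches an id in authors. Walk through each book:
  - book 1 (The Red Mountain): author_id=2 -> matches King
  - book 2 (The Old House): author_id=NULL, no match -> dropped
  - book 3 (Midnight Sun): author_id=4 -> matches Hall
  - book 4 (The Blue Door): author_id=2 -> matches King
  - book 5 (Winter Gardens): author_id=4 -> matches Hall
  - book 6 (Quiet Streets): author_id=2 -> matches King
  - book 7 (Stone Bridges): author_id=1 -> matches Lopez
  - book 8 (Northern Lights): author_id=4 -> matches Hall
So 1 of 8 rows is dropped.

SQL:
SELECT a.title, b.name AS author
FROM books a
INNER JOIN authors b ON a.author_id = b.id

Result:
title            | author
-----------------+-------
The Red Mountain | King  
Midnight Sun     | Hall  
The Blue Door    | King  
Winter Gardens   | Hall  
Quiet Streets    | King  
Stone Bridges    | Lopez 
Northern Lights  | Hall  


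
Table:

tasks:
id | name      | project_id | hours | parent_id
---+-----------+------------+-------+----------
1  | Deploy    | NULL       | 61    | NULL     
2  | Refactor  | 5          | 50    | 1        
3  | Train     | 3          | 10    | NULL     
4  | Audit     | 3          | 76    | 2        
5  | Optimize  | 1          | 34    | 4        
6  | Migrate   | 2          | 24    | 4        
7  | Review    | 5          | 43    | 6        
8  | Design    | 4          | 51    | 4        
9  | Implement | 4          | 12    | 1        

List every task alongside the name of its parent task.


This is a self-join: tasks is joined to a second copy of itself, matching each row's parent_id to another row's id. Use LEFT JOIN so rows with parent_id=NULL are kept.
  - task 1 (Deploy): parent_id=NULL -> NULL
  - task 2 (Refactor): parent_id=1 -> Deploy
  - task 3 (Train): parent_id=NULL -> NULL
  - task 4 (Audit): parent_id=2 -> Refactor
  - task 5 (Optimize): parent_id=4 -> Audit
  - task 6 (Migrate): parent_id=4 -> Audit
  - task 7 (Review): parent_id=6 -> Migrate
  - task 8 (Design): parent_id=4 -> Audit
  - task 9 (Implement): parent_id=1 -> Deploy

SQL:
SELECT a.name AS item, b.name AS parent
FROM tasks a
LEFT JOIN tasks b ON a.parent_id = b.id

Result:
item      | parent  
----------+---------
Deploy    | NULL    
Refactor  | Deploy  
Train     | NULL    
Audit     | Refactor
Optimize  | Audit   
Migrate   | Audit   
Review    | Migrate 
Design    | Audit   
Implement | Deploy  


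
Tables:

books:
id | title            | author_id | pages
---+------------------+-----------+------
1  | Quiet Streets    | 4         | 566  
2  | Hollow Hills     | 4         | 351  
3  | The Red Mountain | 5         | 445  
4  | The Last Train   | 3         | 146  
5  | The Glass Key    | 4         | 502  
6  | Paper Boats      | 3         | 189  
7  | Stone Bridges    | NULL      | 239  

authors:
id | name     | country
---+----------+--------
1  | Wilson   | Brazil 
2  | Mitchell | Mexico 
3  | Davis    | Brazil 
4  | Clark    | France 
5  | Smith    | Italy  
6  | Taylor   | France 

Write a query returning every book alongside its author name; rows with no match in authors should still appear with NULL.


LEFT JOIN keeps every row from books (the left table); where author_id has no match in authors, the author columns become NULL. Walk through each book:
  - book 1 (Quiet Streets): author_id=4 -> matches Clark
  - book 2 (Hollow Hills): author_id=4 -> matches Clark
  - book 3 (The Red Mountain): author_id=5 -> matches Smith
  - book 4 (The Last Train): author_id=3 -> matches Davis
  - book 5 (The Glass Key): author_id=4 -> matches Clark
  - book 6 (Paper Boats): author_id=3 -> matches Davis
  - book 7 (Stone Bridges): author_id=NULL, no match -> kept with NULL
All 7 rows appear; 1 has NULL author.

SQL:
SELECT a.title, b.name AS author
FROM books a
LEFT JOIN authors b ON a.author_id = b.id

Result:
title            | author
-----------------+-------
Quiet Streets    | Clark 
Hollow Hills     | Clark 
The Red Mountain | Smith 
The Last Train   | Davis 
The Glass Key    | Clark 
Paper Boats      | Davis 
Stone Bridges    | NULL  


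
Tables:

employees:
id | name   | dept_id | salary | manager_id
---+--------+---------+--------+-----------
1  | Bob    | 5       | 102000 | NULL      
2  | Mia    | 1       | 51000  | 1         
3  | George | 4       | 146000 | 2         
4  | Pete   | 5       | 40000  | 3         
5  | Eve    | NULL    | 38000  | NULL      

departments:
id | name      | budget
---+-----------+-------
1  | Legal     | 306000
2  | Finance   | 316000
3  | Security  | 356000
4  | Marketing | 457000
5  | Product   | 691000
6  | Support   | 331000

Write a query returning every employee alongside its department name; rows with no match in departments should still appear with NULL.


LEFT JOIN keeps every row from employees (the left table); where dept_id has no match in departments, the department columns become NULL. Walk through each employee:
  - employee 1 (Bob): dept_id=5 -> matches Product
  - employee 2 (Mia): dept_id=1 -> matches Legal
  - employee 3 (George): dept_id=4 -> matches Marketing
  - employee 4 (Pete): dept_id=5 -> matches Product
  - employee 5 (Eve): dept_id=NULL, no match -> kept with NULL
All 5 rows appear; 1 has NULL department.

SQL:
SELECT a.name, b.name AS department
FROM employees a
LEFT JOIN departments b ON a.dept_id = b.id

Result:
name   | department
-------+-----------
Bob    | Product   
Mia    | Legal     
George | Marketing 
Pete   | Product   
Eve    | NULL      


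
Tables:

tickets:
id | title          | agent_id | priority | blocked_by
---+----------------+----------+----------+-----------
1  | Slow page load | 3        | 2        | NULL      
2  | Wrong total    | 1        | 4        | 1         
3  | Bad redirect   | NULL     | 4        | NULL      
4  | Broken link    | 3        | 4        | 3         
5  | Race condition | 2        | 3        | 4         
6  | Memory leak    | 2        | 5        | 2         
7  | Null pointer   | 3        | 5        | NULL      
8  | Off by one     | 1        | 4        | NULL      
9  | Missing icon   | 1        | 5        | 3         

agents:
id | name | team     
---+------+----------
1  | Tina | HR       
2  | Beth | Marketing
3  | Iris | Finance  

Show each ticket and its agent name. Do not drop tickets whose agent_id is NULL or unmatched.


LEFT JOIN keeps every row from tickets (the left table); where agent_id has no match in agents, the agent columns become NULL. Walk through each ticket:
  - ticket 1 (Slow page load): agent_id=3 -> matches Iris
  - ticket 2 (Wrong total): agent_id=1 -> matches Tina
  - ticket 3 (Bad redirect): agent_id=NULL, no match -> kept with NULL
  - ticket 4 (Broken link): agent_id=3 -> matches Iris
  - ticket 5 (Race condition): agent_id=2 -> matches Beth
  - ticket 6 (Memory leak): agent_id=2 -> matches Beth
  - ticket 7 (Null pointer): agent_id=3 -> matches Iris
  - ticket 8 (Off by one): agent_id=1 -> matches Tina
  - ticket 9 (Missing icon): agent_id=1 -> matches Tina
All 9 rows appear; 1 has NULL agent.

SQL:
SELECT a.title, b.name AS agent
FROM tickets a
LEFT JOIN agents b ON a.agent_id = b.id

Result:
title          | agent
---------------+------
Slow page load | Iris 
Wrong total    | Tina 
Bad redirect   | NULL 
Broken link    | Iris 
Race condition | Beth 
Memory leak    | Beth 
Null pointer   | Iris 
Off by one     | Tina 
Missing icon   | Tina 


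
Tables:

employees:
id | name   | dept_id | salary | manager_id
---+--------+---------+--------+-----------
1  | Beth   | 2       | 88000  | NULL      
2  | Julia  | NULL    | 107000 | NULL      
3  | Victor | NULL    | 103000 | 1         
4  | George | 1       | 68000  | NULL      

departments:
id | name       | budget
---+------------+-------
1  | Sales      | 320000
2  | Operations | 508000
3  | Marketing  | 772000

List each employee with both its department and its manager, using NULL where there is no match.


Two LEFT JOINs from the same base table employees: one to departments via dept_id, one to employees itself via manager_id. Both are LEFT so every employee is preserved.
Match against departments:
  - employee 1 (Beth): dept_id=2 -> matches Operations
  - employee 2 (Julia): dept_id=NULL, no match -> kept with NULL
  - employee 3 (Victor): dept_id=NULL, no match -> kept with NULL
  - employee 4 (George): dept_id=1 -> matches Sales
Match against employees (self):
  - employee 1 (Beth): manager_id=NULL -> NULL
  - employee 2 (Julia): manager_id=NULL -> NULL
  - employee 3 (Victor): manager_id=1 -> Beth
  - employee 4 (George): manager_id=NULL -> NULL

SQL:
SELECT a.name, b.name AS department, c.name AS manager
FROM employees a
LEFT JOIN departments b ON a.dept_id = b.id
LEFT JOIN employees c ON a.manager_id = c.id

Result:
name   | department | manager
-------+------------+--------
Beth   | Operations | NULL   
Julia  | NULL       | NULL   
Victor | NULL       | Beth   
George | Sales      | NULL   
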